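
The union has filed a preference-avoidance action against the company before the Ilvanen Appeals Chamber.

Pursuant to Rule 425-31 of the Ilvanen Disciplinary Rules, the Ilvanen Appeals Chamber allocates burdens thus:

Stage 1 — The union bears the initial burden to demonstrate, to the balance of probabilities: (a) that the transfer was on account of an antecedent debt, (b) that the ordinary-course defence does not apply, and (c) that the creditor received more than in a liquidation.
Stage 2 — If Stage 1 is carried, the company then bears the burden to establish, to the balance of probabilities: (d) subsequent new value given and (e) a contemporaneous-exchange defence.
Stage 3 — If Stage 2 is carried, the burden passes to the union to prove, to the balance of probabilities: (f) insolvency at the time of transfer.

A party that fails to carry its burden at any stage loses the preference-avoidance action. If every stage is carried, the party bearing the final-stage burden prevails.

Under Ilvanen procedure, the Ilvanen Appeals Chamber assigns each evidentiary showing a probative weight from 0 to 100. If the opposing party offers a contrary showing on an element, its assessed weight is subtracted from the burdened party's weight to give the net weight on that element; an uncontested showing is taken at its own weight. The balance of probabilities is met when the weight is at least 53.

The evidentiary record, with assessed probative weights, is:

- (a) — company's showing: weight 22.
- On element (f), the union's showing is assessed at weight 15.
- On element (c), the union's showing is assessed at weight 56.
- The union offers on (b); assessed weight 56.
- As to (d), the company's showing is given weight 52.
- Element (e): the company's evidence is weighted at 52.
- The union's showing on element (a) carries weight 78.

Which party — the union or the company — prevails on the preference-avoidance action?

Stage 1 — burden on union; standard: the balance of probabilities (weight is at least 53).
    (a): 78 − 22 = 56 ≥ 53 [met]
    (b): 56 ≥ 53 [met]
    (c): 56 ≥ 53 [met]
  Stage 1 is satisfied; the onus moves to the company.
Stage 2 — burden on company; standard: the balance of probabilities (weight is at least 53).
    (d): 52 < 53 [not met]
    (e): 52 < 53 [not met]
  The company does not carry Stage 2.
The analysis ends at Stage 2; the union prevails.

union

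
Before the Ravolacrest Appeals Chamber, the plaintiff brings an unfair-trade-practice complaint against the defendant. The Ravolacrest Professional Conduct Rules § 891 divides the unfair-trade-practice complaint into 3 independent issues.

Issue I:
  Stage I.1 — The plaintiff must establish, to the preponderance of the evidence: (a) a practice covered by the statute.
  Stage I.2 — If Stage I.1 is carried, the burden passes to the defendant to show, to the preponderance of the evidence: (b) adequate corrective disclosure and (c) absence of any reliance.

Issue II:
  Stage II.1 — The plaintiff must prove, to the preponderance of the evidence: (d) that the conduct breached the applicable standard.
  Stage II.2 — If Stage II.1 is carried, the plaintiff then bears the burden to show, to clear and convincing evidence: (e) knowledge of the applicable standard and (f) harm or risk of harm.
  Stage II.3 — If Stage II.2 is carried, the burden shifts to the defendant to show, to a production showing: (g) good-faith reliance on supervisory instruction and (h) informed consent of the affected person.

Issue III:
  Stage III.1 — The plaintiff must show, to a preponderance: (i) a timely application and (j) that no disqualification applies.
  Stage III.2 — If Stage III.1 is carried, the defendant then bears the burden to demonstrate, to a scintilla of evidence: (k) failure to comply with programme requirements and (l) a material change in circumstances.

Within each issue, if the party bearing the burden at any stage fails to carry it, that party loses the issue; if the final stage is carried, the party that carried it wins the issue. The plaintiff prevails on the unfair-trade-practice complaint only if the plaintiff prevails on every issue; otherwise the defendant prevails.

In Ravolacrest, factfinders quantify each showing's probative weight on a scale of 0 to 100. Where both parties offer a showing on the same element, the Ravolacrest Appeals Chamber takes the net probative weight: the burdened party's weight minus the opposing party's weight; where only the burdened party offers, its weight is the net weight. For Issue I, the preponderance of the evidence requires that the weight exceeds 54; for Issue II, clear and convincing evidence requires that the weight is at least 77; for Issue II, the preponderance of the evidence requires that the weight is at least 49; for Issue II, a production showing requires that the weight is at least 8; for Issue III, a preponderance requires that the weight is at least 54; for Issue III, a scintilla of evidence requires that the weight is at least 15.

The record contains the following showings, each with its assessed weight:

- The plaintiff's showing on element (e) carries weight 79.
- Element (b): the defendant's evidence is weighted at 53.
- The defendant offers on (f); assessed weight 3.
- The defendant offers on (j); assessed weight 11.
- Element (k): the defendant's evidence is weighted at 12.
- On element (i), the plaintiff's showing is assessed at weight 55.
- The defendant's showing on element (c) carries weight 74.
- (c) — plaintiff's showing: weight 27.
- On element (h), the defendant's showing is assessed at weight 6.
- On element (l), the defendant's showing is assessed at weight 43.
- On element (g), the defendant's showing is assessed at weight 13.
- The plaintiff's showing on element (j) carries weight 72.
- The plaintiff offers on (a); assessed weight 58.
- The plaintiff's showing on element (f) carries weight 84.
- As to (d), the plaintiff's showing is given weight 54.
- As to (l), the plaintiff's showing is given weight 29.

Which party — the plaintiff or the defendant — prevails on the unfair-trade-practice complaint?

plaintiff

— Issue I —
At Stage I.1 the plaintiff must meet the preponderance of the evidence (weight exceeds 54): on (a) the weight is 58, which does exceed 54, so (a) meets the standard.
  All elements met. The burden passes to the defendant.
At Stage I.2 the defendant must meet the preponderance of the evidence (weight exceeds 54): on (b) the weight is 53, ≤ 54, so (b) does not meet the standard; on (c) the weight is 74 less the opposing 27 gives net 47, ≤ 54, so (c) does not meet the standard.
  Stage I.2 not carried; the defendant fails its burden.
The plaintiff prevails on this issue.
— Issue II —
Stage II.1 (plaintiff, the preponderance of the evidence, weight is at least 49): (d) 54 ≥ 49 — meets.
  Stage II.1 is satisfied; the plaintiff continues to bear the burden.
Stage II.2 (plaintiff, clear and convincing evidence, weight is at least 77): (e) 79 ≥ 77 — meets; (f) net 84−3=81 ≥ 77 — meets.
  The plaintiff carries Stage II.2; the defendant now bears the burden.
Stage II.3 (defendant, a production showing, weight is at least 8): (g) 13 ≥ 8 — meets; (h) 6 < 8 — fails.
  The defendant does not carry Stage II.3.
The plaintiff prevails on this issue.
— Issue III —
At Stage III.1 the plaintiff must meet a preponderance (weight is at least 54): on (i) the weight is 55, which does reach 54, so (i) meets the standard; on (j) the weight is 72 less the opposing 11 gives net 61, which does reach 54, so (j) meets the standard.
  The plaintiff carries Stage III.1; the defendant now bears the burden.
At Stage III.2 the defendant must meet a scintilla of evidence (weight is at least 15): on (k) the weight is 12, which does not reach 15, so (k) does not meet the standard; on (l) the weight is 43 less the opposing 29 gives net 14, < 15, so (l) does not meet the standard.
  Not every element is met, so the defendant fails to carry Stage III.2.
The analysis ends at Stage III.2; the plaintiff prevails on this issue.
Per-issue: Issue I → plaintiff; Issue II → plaintiff; Issue III → plaintiff. The plaintiff must prevail on every issue; overall, the plaintiff prevails.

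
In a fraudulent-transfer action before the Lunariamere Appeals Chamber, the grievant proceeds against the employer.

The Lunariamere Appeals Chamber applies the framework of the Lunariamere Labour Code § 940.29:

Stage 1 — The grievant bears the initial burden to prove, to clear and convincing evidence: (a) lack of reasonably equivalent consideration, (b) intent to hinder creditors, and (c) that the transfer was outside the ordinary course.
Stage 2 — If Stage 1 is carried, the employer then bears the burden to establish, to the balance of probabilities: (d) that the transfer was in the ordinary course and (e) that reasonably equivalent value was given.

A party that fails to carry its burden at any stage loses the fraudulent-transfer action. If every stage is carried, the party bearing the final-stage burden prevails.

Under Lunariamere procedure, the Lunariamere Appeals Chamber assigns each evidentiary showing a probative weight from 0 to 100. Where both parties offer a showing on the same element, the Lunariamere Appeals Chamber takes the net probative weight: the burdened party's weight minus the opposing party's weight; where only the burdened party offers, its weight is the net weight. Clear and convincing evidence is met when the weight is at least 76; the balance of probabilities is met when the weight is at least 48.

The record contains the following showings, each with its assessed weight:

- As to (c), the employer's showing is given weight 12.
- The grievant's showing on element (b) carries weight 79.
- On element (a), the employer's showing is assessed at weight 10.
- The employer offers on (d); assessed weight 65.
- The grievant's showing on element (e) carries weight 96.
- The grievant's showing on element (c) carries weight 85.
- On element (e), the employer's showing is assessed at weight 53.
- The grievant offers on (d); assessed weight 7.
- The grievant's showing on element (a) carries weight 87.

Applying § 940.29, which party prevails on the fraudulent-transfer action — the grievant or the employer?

At Stage 1 the grievant must meet clear and convincing evidence (weight is at least 76): on (a) the weight is 87 less the opposing 10 gives net 77, which does reach 76, so (a) meets the standard; on (b) the weight is 79, which does reach 76, so (b) meets the standard; on (c) the weight is 85 less the opposing 12 gives net 73, < 76, so (c) does not meet the standard.
  Not every element is met, so the grievant fails to carry Stage 1.
The employer prevails.

employer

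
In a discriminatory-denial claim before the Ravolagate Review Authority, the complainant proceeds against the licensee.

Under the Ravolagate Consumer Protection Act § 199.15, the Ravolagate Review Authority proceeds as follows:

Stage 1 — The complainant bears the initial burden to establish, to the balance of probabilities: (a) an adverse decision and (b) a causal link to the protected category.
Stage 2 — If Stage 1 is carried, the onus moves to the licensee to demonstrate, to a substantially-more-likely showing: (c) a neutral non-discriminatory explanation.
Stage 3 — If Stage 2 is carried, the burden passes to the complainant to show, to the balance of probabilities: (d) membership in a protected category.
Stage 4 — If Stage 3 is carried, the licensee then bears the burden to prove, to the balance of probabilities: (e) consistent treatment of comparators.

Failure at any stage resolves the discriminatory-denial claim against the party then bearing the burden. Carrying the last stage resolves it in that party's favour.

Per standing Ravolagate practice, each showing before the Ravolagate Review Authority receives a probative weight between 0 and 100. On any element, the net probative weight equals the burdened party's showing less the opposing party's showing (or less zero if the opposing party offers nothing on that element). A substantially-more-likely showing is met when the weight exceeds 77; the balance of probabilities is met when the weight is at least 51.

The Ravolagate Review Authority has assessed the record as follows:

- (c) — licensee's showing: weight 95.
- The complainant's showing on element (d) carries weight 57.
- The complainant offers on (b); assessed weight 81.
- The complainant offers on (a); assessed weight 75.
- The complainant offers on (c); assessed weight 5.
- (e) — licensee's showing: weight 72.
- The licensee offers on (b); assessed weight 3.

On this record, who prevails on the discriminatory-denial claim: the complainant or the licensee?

Stage 1 — burden on complainant; standard: the balance of probabilities (weight is at least 51).
    (a): 75 ≥ 51 [met]
    (b): 81 − 3 = 78 ≥ 51 [met]
  Stage 1 is satisfied; the onus moves to the licensee.
Stage 2 — burden on licensee; standard: a substantially-more-likely showing (weight exceeds 77).
    (c): 95 − 5 = 90 > 77 [met]
  Stage 2 carried; the burden shifts to the complainant.
Stage 3 — burden on complainant; standard: the balance of probabilities (weight is at least 51).
    (d): 57 ≥ 51 [met]
  Stage 3 carried; the burden shifts to the licensee.
Stage 4 — burden on licensee; standard: the balance of probabilities (weight is at least 51).
    (e): 72 ≥ 51 [met]
  All elements met at the final stage.
All stages carried — the licensee prevails.

licensee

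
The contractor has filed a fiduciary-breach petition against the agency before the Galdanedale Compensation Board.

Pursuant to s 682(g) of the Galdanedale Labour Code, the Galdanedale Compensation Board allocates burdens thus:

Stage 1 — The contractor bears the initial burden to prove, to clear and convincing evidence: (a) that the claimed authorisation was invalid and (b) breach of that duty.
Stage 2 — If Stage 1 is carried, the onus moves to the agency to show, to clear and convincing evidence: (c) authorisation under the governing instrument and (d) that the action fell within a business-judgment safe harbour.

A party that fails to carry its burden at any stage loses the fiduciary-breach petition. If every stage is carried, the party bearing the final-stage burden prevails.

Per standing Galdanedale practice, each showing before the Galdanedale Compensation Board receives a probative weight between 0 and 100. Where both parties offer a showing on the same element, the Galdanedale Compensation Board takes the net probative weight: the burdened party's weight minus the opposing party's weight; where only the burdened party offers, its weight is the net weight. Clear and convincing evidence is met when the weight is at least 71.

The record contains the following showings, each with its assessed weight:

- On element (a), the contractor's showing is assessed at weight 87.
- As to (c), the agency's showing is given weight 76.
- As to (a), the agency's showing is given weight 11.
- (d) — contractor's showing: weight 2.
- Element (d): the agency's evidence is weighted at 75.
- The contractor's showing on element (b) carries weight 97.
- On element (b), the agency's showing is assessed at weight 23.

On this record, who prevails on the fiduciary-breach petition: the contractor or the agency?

Stage 1 — burden on contractor; standard: clear and convincing evidence (weight is at least 71).
    (a): 87 − 11 = 76 ≥ 71 [met]
    (b): 97 − 23 = 74 ≥ 71 [met]
  Stage 1 carried; the burden shifts to the agency.
Stage 2 — burden on agency; standard: clear and convincing evidence (weight is at least 71).
    (c): 76 ≥ 71 [met]
    (d): 75 − 2 = 73 ≥ 71 [met]
  Stage 2 carried; the final stage is satisfied.
Every stage carried; the agency prevails.

agency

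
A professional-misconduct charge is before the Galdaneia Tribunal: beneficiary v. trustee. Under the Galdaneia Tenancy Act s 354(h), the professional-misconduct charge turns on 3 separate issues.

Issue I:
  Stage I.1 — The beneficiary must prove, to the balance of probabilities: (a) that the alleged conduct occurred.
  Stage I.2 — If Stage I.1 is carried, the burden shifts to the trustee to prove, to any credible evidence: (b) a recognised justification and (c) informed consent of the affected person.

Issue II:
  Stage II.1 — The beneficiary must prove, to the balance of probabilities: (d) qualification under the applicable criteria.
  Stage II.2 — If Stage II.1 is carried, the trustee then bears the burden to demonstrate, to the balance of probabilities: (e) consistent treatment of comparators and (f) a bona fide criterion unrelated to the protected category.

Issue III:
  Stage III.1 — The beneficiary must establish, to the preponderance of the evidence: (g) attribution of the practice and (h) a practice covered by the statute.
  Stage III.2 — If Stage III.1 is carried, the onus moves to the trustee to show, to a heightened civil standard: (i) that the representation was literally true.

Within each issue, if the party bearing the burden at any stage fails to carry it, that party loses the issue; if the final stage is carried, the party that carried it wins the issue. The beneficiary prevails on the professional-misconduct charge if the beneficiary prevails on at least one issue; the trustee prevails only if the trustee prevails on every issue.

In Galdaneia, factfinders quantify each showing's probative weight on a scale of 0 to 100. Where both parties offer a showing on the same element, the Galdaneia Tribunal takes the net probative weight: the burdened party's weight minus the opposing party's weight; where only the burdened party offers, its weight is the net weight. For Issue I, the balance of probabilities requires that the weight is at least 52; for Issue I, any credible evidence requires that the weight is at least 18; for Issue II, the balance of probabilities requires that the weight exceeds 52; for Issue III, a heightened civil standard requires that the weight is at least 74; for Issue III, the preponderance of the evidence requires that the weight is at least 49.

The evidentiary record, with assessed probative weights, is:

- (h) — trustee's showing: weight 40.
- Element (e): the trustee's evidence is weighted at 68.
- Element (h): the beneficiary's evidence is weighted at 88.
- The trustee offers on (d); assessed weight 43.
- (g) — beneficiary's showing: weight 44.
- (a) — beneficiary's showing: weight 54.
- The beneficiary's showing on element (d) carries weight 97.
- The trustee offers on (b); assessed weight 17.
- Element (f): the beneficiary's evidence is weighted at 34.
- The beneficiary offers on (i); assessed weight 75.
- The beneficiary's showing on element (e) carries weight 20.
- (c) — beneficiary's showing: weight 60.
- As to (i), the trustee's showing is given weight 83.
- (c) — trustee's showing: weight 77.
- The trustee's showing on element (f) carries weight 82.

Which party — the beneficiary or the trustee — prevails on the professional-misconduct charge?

beneficiary

— Issue I —
At Stage I.1 the beneficiary must meet the balance of probabilities (weight is at least 52): on (a) the weight is 54, which does reach 52, so (a) meets the standard.
  Stage I.1 carried; the burden shifts to the trustee.
At Stage I.2 the trustee must meet any credible evidence (weight is at least 18): on (b) the weight is 17, which does not reach 18, so (b) does not meet the standard; on (c) the weight is 77 less the opposing 60 gives net 17, < 18, so (c) does not meet the standard.
  The trustee does not carry Stage I.2.
So the beneficiary prevails on this issue.
— Issue II —
Stage II.1 (beneficiary, the balance of probabilities, weight exceeds 52): (d) net 97−43=54 > 52 — meets.
  The beneficiary carries Stage II.1; the trustee now bears the burden.
Stage II.2 (trustee, the balance of probabilities, weight exceeds 52): (e) net 68−20=48 ≤ 52 — fails; (f) net 82−34=48 ≤ 52 — fails.
  Stage II.2 not carried; the trustee fails its burden.
The analysis ends at Stage II.2; the beneficiary prevails on this issue.
— Issue III —
Stage III.1 (beneficiary, the preponderance of the evidence, weight is at least 49): (g) 44 < 49 — fails; (h) net 88−40=48 < 49 — fails.
  The beneficiary does not carry Stage III.1.
The analysis ends at Stage III.1; the trustee prevails on this issue.
Per-issue: Issue I → beneficiary; Issue II → beneficiary; Issue III → trustee. The beneficiary must prevail on at least one issue; overall, the beneficiary prevails.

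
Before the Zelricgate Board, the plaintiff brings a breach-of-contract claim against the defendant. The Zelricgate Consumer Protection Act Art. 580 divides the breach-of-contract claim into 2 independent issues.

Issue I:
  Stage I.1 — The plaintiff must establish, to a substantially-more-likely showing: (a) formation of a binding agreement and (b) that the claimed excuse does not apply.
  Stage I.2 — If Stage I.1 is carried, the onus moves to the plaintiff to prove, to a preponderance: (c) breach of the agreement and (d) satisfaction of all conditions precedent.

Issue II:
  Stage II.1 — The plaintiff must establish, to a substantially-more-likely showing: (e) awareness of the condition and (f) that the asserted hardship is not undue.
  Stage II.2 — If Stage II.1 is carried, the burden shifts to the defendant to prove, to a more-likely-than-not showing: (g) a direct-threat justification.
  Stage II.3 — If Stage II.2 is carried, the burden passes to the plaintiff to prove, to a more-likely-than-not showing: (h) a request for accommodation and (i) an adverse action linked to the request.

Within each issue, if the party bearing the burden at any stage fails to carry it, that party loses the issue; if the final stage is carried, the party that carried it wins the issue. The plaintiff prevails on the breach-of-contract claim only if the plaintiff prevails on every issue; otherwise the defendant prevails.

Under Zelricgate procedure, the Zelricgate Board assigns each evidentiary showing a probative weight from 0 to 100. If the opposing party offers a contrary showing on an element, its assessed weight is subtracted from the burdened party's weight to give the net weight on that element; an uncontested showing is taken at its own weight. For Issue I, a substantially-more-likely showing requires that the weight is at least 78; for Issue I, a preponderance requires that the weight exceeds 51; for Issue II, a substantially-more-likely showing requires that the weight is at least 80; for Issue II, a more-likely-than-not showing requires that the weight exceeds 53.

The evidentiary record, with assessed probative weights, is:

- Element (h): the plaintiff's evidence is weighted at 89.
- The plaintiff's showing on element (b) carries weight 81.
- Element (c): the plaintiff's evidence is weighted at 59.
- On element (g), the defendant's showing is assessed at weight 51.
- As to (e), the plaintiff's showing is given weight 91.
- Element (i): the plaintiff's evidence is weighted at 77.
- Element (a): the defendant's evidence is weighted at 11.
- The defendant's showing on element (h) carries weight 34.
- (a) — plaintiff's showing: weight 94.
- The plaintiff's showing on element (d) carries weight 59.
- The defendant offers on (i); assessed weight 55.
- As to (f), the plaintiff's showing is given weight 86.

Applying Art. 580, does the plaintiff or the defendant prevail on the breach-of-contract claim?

plaintiff

— Issue I —
Stage I.1 (plaintiff, a substantially-more-likely showing, weight is at least 78): (a) net 94−11=83 ≥ 78 — meets; (b) 81 ≥ 78 — meets.
  Stage I.1 carried; the burden remains with the plaintiff.
Stage I.2 (plaintiff, a preponderance, weight exceeds 51): (c) 59 > 51 — meets; (d) 59 > 51 — meets.
  All elements met at the final stage.
With every stage satisfied, the plaintiff prevails on this issue.
— Issue II —
Stage II.1 — burden on plaintiff; standard: a substantially-more-likely showing (weight is at least 80).
    (e): 91 ≥ 80 [met]
    (f): 86 ≥ 80 [met]
  Stage II.1 carried; the burden shifts to the defendant.
Stage II.2 — burden on defendant; standard: a more-likely-than-not showing (weight exceeds 53).
    (g): 51 ≤ 53 [not met]
  Not every element is met, so the defendant fails to carry Stage II.2.
So the plaintiff prevails on this issue.
Per-issue: Issue I → plaintiff; Issue II → plaintiff. The plaintiff must prevail on every issue; overall, the plaintiff prevails.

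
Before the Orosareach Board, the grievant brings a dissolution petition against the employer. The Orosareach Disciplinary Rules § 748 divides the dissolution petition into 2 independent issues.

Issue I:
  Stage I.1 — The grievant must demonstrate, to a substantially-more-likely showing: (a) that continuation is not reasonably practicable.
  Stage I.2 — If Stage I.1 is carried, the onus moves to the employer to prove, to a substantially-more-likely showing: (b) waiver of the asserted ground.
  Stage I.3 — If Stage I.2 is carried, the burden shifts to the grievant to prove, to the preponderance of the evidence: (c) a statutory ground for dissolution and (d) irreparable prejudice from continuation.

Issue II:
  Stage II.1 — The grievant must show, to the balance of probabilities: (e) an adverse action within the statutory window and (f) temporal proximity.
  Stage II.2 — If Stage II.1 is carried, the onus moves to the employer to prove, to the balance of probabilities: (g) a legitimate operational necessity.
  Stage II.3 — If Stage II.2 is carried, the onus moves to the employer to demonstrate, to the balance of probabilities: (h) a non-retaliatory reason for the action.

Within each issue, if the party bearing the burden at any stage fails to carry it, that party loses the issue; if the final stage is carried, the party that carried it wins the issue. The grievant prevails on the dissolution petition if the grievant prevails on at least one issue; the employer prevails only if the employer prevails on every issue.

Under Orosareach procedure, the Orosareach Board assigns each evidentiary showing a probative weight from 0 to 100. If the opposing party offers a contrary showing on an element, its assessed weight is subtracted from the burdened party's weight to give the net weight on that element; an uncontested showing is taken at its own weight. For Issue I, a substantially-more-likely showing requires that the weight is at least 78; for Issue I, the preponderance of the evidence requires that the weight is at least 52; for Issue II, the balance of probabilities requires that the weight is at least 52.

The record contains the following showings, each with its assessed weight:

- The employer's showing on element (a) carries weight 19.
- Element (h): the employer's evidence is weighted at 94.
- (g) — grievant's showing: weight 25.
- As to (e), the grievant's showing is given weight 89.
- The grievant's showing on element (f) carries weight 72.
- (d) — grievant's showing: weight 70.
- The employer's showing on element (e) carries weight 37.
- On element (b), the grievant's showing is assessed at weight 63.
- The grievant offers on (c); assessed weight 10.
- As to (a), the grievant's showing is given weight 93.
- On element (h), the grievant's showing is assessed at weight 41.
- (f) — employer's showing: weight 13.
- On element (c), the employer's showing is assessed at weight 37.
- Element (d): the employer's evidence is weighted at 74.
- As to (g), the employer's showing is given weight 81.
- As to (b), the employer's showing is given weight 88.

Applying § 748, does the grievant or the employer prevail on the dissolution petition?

employer

— Issue I —
Stage I.1 — burden on grievant; standard: a substantially-more-likely showing (weight is at least 78).
    (a): 93 − 19 = 74 < 78 [not met]
  Not every element is met, so the grievant fails to carry Stage I.1.
The employer prevails on this issue.
— Issue II —
Stage II.1 — burden on grievant; standard: the balance of probabilities (weight is at least 52).
    (e): 89 − 37 = 52 ≥ 52 [met]
    (f): 72 − 13 = 59 ≥ 52 [met]
  The grievant carries Stage II.1; the employer now bears the burden.
Stage II.2 — burden on employer; standard: the balance of probabilities (weight is at least 52).
    (g): 81 − 25 = 56 ≥ 52 [met]
  Stage II.2 is satisfied; the employer continues to bear the burden.
Stage II.3 — burden on employer; standard: the balance of probabilities (weight is at least 52).
    (h): 94 − 41 = 53 ≥ 52 [met]
  The employer carries the last stage.
With every stage satisfied, the employer prevails on this issue.
Per-issue: Issue I → employer; Issue II → employer. The grievant must prevail on at least one issue; overall, the employer prevails.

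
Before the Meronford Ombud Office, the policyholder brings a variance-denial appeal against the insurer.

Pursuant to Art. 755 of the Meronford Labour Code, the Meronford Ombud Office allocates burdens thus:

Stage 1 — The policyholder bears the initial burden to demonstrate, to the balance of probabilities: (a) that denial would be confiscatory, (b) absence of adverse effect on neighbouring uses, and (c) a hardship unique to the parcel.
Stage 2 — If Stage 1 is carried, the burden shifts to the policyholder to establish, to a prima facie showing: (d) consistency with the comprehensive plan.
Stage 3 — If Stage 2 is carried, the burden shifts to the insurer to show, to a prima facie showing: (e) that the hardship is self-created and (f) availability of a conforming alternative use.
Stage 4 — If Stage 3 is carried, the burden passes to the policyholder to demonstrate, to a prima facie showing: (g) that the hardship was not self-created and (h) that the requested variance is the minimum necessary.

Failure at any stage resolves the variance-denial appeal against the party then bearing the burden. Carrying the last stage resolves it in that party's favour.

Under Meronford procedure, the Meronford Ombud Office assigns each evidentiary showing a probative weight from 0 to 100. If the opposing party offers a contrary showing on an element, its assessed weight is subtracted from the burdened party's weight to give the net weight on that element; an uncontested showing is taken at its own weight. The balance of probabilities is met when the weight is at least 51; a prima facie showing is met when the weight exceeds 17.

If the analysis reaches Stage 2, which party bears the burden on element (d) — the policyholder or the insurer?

policyholder

Stage 2's rule assigns the burden to the policyholder (to a prima facie showing).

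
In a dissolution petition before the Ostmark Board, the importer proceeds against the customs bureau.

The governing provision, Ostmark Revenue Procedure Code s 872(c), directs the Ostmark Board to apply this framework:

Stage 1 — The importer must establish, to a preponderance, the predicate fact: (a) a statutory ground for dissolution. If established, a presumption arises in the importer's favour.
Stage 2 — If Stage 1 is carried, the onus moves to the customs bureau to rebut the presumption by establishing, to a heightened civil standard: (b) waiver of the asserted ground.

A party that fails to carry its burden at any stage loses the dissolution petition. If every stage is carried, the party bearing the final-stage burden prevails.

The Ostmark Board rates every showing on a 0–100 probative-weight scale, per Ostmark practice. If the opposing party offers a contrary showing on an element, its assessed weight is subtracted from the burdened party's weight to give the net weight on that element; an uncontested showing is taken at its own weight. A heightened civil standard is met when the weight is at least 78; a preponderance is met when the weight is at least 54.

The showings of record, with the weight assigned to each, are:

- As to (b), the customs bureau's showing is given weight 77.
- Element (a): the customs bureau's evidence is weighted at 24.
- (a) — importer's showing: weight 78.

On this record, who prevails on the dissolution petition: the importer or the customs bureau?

importer

Stage 1 (importer, a preponderance, weight is at least 54): (a) net 78−24=54 ≥ 54 — meets.
  The importer carries Stage 1; the customs bureau now bears the burden.
Stage 2 (customs bureau, a heightened civil standard, weight is at least 78): (b) 77 < 78 — fails.
  The customs bureau does not carry Stage 2.
The analysis ends at Stage 2; the importer prevails.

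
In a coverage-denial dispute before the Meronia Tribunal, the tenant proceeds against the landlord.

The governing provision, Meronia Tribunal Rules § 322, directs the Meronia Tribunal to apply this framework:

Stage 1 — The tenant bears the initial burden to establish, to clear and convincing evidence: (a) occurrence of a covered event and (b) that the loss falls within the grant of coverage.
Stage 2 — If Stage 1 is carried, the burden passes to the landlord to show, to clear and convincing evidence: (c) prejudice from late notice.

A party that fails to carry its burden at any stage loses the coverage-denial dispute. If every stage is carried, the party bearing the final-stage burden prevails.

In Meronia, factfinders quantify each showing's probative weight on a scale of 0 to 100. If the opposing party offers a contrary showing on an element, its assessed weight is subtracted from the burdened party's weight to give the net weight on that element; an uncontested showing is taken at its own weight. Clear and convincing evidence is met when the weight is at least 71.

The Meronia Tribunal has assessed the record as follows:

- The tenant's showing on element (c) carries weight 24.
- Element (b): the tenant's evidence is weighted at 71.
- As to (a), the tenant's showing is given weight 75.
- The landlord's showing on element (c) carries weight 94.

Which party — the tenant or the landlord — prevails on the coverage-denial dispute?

Stage 1 (tenant, clear and convincing evidence, weight is at least 71): (a) 75 ≥ 71 — meets; (b) 71 ≥ 71 — meets.
  The tenant carries Stage 1; the landlord now bears the burden.
Stage 2 (landlord, clear and convincing evidence, weight is at least 71): (c) net 94−24=70 < 71 — fails.
  Stage 2 not carried; the landlord fails its burden.
The tenant prevails.

tenant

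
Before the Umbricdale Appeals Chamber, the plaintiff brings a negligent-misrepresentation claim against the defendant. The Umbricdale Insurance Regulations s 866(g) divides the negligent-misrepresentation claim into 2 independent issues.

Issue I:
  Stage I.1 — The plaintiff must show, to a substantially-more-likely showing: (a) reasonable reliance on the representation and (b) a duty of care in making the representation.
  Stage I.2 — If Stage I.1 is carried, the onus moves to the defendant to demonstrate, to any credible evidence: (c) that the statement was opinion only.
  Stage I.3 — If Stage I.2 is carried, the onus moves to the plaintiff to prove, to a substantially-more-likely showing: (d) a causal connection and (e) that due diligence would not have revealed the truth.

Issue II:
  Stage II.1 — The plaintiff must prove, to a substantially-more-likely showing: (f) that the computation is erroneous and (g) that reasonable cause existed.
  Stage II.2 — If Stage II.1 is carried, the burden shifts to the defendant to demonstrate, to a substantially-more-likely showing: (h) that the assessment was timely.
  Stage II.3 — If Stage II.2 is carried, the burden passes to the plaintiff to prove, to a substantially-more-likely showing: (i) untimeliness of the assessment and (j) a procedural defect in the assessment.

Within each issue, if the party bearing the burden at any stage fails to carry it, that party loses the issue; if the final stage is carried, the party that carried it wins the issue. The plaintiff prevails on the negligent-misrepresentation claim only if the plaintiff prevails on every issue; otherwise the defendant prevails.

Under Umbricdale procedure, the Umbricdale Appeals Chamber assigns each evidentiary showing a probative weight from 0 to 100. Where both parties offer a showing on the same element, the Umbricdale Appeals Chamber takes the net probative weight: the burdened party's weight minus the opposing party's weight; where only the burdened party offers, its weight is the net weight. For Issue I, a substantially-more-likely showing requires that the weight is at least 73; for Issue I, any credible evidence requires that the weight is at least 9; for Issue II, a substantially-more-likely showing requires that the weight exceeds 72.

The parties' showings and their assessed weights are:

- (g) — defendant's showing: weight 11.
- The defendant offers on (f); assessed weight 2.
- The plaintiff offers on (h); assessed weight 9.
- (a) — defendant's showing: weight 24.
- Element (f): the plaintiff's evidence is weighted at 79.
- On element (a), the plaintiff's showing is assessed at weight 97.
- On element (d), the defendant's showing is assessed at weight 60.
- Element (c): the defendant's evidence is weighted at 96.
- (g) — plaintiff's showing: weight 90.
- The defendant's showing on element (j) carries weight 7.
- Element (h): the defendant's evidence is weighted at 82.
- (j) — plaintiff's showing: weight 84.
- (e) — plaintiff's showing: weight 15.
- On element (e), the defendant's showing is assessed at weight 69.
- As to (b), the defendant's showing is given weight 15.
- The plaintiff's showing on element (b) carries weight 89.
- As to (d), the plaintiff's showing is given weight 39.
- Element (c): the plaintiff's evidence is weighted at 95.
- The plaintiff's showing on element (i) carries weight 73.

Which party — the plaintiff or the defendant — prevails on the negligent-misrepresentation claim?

— Issue I —
At Stage I.1 the plaintiff must meet a substantially-more-likely showing (weight is at least 73): on (a) the weight is 97 less the opposing 24 gives net 73, which does reach 73, so (a) meets the standard; on (b) the weight is 89 less the opposing 15 gives net 74, ≥ 73, so (b) meets the standard.
  Stage I.1 is satisfied; the onus moves to the defendant.
At Stage I.2 the defendant must meet any credible evidence (weight is at least 9): on (c) the weight is 96 less the opposing 95 gives net 1, which does not reach 9, so (c) does not meet the standard.
  Not every element is met, so the defendant fails to carry Stage I.2.
The analysis ends at Stage I.2; the plaintiff prevails on this issue.
— Issue II —
Stage II.1 — burden on plaintiff; standard: a substantially-more-likely showing (weight exceeds 72).
    (f): 79 − 2 = 77 > 72 [met]
    (g): 90 − 11 = 79 > 72 [met]
  The plaintiff carries Stage II.1; the defendant now bears the burden.
Stage II.2 — burden on defendant; standard: a substantially-more-likely showing (weight exceeds 72).
    (h): 82 − 9 = 73 > 72 [met]
  Stage II.2 is satisfied; the onus moves to the plaintiff.
Stage II.3 — burden on plaintiff; standard: a substantially-more-likely showing (weight exceeds 72).
    (i): 73 > 72 [met]
    (j): 84 − 7 = 77 > 72 [met]
  The plaintiff carries the last stage.
All stages carried — the plaintiff prevails on this issue.
Per-issue: Issue I → plaintiff; Issue II → plaintiff. The plaintiff must prevail on every issue; overall, the plaintiff prevails.

plaintiff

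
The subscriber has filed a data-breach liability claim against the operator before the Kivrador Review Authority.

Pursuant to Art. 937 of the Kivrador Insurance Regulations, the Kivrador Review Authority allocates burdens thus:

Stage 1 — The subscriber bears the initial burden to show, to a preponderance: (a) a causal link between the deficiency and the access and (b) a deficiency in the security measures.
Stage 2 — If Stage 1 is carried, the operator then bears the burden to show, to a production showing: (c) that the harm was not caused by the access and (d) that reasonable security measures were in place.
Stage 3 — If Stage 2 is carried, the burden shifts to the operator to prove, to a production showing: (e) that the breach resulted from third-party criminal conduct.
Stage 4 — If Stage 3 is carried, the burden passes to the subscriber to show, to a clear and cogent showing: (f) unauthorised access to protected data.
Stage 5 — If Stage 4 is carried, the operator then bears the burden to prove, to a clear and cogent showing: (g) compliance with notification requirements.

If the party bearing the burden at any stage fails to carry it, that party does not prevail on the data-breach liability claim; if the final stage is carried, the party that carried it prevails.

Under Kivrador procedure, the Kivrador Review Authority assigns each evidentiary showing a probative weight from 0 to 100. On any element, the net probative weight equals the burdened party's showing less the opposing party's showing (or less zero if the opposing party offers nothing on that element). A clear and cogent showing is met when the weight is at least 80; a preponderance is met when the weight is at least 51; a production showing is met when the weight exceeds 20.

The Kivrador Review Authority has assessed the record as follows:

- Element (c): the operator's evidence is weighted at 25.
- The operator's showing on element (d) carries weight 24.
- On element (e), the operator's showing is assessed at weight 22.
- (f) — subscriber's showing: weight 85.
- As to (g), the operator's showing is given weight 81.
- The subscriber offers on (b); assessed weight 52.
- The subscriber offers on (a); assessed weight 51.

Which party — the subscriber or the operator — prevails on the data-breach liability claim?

Stage 1 — burden on subscriber; standard: a preponderance (weight is at least 51).
    (a): 51 ≥ 51 [met]
    (b): 52 ≥ 51 [met]
  The subscriber carries Stage 1; the operator now bears the burden.
Stage 2 — burden on operator; standard: a production showing (weight exceeds 20).
    (c): 25 > 20 [met]
    (d): 24 > 20 [met]
  Stage 2 is satisfied; the operator continues to bear the burden.
Stage 3 — burden on operator; standard: a production showing (weight exceeds 20).
    (e): 22 > 20 [met]
  Stage 3 is satisfied; the onus moves to the subscriber.
Stage 4 — burden on subscriber; standard: a clear and cogent showing (weight is at least 80).
    (f): 85 ≥ 80 [met]
  Stage 4 is satisfied; the onus moves to the operator.
Stage 5 — burden on operator; standard: a clear and cogent showing (weight is at least 80).
    (g): 81 ≥ 80 [met]
  Stage 5 carried; the final stage is satisfied.
Every stage carried; the operator prevails.

operator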